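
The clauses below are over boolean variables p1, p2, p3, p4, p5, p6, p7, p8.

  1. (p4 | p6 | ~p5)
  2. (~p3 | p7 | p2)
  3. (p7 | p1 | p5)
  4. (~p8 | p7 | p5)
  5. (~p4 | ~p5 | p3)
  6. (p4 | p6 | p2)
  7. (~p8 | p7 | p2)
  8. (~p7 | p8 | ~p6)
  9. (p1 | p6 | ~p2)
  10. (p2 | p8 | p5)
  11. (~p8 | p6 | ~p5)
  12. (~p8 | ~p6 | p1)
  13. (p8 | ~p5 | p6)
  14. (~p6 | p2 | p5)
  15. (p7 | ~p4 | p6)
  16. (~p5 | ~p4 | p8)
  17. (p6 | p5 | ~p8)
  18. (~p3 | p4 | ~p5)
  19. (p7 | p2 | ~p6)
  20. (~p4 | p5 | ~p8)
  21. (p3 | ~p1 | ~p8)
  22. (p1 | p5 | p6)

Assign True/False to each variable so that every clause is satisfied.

p1 = True, p2 = True, p3 = True, p4 = False, p5 = False, p6 = False, p7 = True, p8 = False

Try p1 = True.
For the remaining variables, p2 = True, p3 = True, p4 = False, p5 = False, p6 = False, p7 = True, p8 = False works.
Every clause has at least one true literal under this assignment.
Check each clause:
  1. (p4 | ~p5 | p6) — ~p5 is true.
  2. (~p3 | p7 | p2) — p2 is true.
  3. (p1 | p7 | p5) — p1 is true.
  4. (p7 | ~p8 | p5) — ~p8 is true.
  5. (~p4 | ~p5 | p3) — p3 is true.
  6. (p6 | p4 | p2) — p2 is true.
  7. (~p8 | p2 | p7) — ~p8 is true.
  8. (~p7 | p8 | ~p6) — ~p6 is true.
  9. (~p2 | p1 | p6) — p1 is true.
  10. (p2 | p8 | p5) — p2 is true.
  11. (p6 | ~p8 | ~p5) — ~p8 is true.
  12. (p1 | ~p6 | ~p8) — ~p8 is true.
  13. (p8 | p6 | ~p5) — ~p5 is true.
  14. (p2 | p5 | ~p6) — ~p6 is true.
  15. (p6 | p7 | ~p4) — ~p4 is true.
  16. (~p4 | p8 | ~p5) — ~p5 is true.
  17. (~p8 | p5 | p6) — ~p8 is true.
  18. (~p5 | ~p3 | p4) — ~p5 is true.
  19. (~p6 | p2 | p7) — ~p6 is true.
  20. (~p8 | ~p4 | p5) — ~p8 is true.
  21. (~p1 | ~p8 | p3) — ~p8 is true.
  22. (p6 | p1 | p5) — p1 is true.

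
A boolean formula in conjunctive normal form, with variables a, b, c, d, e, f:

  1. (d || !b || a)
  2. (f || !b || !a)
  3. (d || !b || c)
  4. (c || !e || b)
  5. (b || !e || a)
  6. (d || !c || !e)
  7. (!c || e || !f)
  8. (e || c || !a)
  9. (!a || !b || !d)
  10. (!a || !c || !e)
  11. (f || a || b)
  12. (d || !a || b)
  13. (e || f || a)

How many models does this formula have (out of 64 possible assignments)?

8

Case analysis on a and b:
  a=1, b=1: a clause becomes empty — 0.
  a=1, b=0: remaining (c,d,e,f) ∈ {(1,1,0,0)} — 1.
  a=0, b=1: 5 of the 16 assignments to (c,d,e,f) work.
  a=0, b=0: remaining (c,d,e,f) ∈ {(0,0,0,1); (0,1,0,1)} — 2.
Total: 0 + 1 + 5 + 2 = 8.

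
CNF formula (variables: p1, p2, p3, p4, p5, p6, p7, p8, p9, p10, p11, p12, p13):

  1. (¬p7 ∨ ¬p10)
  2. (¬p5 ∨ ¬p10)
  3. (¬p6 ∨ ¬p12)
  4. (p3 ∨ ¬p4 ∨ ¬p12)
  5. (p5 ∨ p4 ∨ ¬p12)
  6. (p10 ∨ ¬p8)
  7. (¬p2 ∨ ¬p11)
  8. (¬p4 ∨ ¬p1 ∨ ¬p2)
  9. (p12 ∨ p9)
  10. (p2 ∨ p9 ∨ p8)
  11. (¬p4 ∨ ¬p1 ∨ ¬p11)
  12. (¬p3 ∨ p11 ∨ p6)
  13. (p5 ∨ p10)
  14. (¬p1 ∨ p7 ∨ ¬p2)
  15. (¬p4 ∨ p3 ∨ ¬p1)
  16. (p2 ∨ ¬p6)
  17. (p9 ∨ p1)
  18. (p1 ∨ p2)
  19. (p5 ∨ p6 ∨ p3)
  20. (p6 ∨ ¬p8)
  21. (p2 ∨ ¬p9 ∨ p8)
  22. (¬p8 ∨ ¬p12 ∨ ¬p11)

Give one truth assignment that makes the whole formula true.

Set p1 = False and propagate.
  then p9 is forced to True.
  then p2 is forced to True.
  then p11 is forced to False.
Set p3 = True and propagate.
  then p6 is forced to True.
  then p12 is forced to False.
Set p5 = True and propagate.
  then p10 is forced to False.
  then p8 is forced to False.
p4, p7, p13 are now unconstrained; take p4 = True, p7 = True, p13 = False.

p1 = False, p2 = True, p3 = True, p4 = True, p5 = True, p6 = True, p7 = True, p8 = False, p9 = True, p10 = False, p11 = False, p12 = False, p13 = False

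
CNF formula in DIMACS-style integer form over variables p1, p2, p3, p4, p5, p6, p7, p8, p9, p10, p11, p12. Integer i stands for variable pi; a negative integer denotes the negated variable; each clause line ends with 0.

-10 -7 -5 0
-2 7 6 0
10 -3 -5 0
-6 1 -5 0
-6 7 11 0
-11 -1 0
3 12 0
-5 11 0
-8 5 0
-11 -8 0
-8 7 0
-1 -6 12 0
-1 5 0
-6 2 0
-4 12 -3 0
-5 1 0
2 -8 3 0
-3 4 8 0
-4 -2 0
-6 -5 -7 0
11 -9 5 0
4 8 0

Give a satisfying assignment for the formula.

p1=0  p2=0  p3=0  p4=1  p5=0  p6=0  p7=0  p8=0  p9=0  p10=0  p11=1  p12=1

Check each clause:
  1. (NOT p7 OR NOT p5 OR NOT p10) — NOT p7 is true.
  2. (NOT p2 OR p6 OR p7) — NOT p2 is true.
  3. (NOT p5 OR NOT p3 OR p10) — NOT p5 is true.
  4. (p1 OR NOT p5 OR NOT p6) — NOT p6 is true.
  5. (p7 OR p11 OR NOT p6) — NOT p6 is true.
  6. (NOT p1 OR NOT p11) — NOT p1 is true.
  7. (p3 OR p12) — p12 is true.
  8. (p11 OR NOT p5) — p11 is true.
  9. (p5 OR NOT p8) — NOT p8 is true.
  10. (NOT p11 OR NOT p8) — NOT p8 is true.
  11. (NOT p8 OR p7) — NOT p8 is true.
  12. (NOT p1 OR p12 OR NOT p6) — NOT p6 is true.
  13. (p5 OR NOT p1) — NOT p1 is true.
  14. (NOT p6 OR p2) — NOT p6 is true.
  15. (NOT p3 OR p12 OR NOT p4) — p12 is true.
  16. (p1 OR NOT p5) — NOT p5 is true.
  17. (p2 OR NOT p8 OR p3) — NOT p8 is true.
  18. (NOT p3 OR p8 OR p4) — p4 is true.
  19. (NOT p2 OR NOT p4) — NOT p2 is true.
  20. (NOT p6 OR NOT p7 OR NOT p5) — NOT p7 is true.
  21. (p11 OR p5 OR NOT p9) — p11 is true.
  22. (p4 OR p8) — p4 is true.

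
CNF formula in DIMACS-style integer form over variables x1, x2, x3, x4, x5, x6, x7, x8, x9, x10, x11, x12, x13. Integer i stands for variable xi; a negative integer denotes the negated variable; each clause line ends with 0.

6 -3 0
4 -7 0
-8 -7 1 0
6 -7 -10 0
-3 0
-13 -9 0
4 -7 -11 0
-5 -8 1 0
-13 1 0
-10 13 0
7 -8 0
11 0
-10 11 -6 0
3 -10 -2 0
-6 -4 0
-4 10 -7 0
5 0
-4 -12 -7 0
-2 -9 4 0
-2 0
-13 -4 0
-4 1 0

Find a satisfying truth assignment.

x1=T, x2=F, x3=F, x4=F, x5=T, x6=F, x7=F, x8=F, x9=F, x10=F, x11=T, x12=T, x13=T

Check each clause:
  1. {¬x3, x6} — ¬x3 is true.
  2. {x4, ¬x7} — ¬x7 is true.
  3. {x1, ¬x8, ¬x7} — ¬x8 is true.
  4. {¬x10, x6, ¬x7} — ¬x7 is true.
  5. {¬x3} — ¬x3 is true.
  6. {¬x13, ¬x9} — ¬x9 is true.
  7. {¬x7, x4, ¬x11} — ¬x7 is true.
  8. {¬x5, ¬x8, x1} — ¬x8 is true.
  9. {x1, ¬x13} — x1 is true.
  10. {x13, ¬x10} — x13 is true.
  11. {¬x8, x7} — ¬x8 is true.
  12. {x11} — x11 is true.
  13. {x11, ¬x10, ¬x6} — ¬x6 is true.
  14. {x3, ¬x2, ¬x10} — ¬x2 is true.
  15. {¬x4, ¬x6} — ¬x6 is true.
  16. {x10, ¬x7, ¬x4} — ¬x7 is true.
  17. {x5} — x5 is true.
  18. {¬x12, ¬x4, ¬x7} — ¬x7 is true.
  19. {¬x2, x4, ¬x9} — ¬x2 is true.
  20. {¬x2} — ¬x2 is true.
  21. {¬x13, ¬x4} — ¬x4 is true.
  22. {¬x4, x1} — x1 is true.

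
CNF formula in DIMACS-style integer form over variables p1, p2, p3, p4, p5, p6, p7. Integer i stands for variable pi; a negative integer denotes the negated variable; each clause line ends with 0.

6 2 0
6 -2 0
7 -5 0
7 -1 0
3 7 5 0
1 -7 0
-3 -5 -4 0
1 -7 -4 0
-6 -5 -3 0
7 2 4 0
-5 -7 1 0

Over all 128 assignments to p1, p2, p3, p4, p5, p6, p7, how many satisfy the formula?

Case analysis on p7 and p5:
  p7=1, p5=1: remaining (p1,p2,p3,p4,p6) ∈ {(1,0,0,0,1); (1,0,0,1,1); (1,1,0,0,1); (1,1,0,1,1)} — 4.
  p7=1, p5=0: forces p1=1; p6=1; p2, p3, p4 free → 2^3 = 8.
  p7=0, p5=1: a clause becomes empty — 0.
  p7=0, p5=0: remaining (p1,p2,p3,p4,p6) ∈ {(0,0,1,1,1); (0,1,1,0,1); (0,1,1,1,1)} — 3.
Total: 4 + 8 + 0 + 3 = 15.

15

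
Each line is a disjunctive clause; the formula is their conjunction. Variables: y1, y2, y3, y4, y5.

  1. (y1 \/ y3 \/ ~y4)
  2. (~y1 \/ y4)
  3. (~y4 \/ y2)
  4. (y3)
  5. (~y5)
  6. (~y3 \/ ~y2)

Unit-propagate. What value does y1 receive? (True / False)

False

(y3) stands alone — y3 = True.
(~y5) stands alone — y5 = False.
(~y2 \/ ~y3): since y3 = True, the clause reduces to (~y2). y2 = False.
From (~y4 \/ y2) and y2 = False: y4 = False.
From (y4 \/ ~y1) and y4 = False: y1 = False.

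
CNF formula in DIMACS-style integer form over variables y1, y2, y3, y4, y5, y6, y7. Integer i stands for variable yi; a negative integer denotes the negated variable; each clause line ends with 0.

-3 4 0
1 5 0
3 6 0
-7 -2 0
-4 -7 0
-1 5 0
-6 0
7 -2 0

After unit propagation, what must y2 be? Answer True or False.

False

(¬y6) is a unit clause: y6 = False.
(y6 ∨ y3): since y6 = False, the clause reduces to (y3). y3 = True.
In (¬y3 ∨ y4), ¬y3 is now false; y4 must hold, so y4 = True.
(¬y4 ∨ ¬y7): since y4 = True, the clause reduces to (¬y7). y7 = False.
From (y7 ∨ ¬y2) and y7 = False: y2 = False.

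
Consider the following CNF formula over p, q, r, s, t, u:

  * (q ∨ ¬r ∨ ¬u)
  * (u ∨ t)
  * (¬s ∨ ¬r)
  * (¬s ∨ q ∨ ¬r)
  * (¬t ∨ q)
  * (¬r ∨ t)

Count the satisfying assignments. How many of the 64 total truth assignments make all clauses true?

20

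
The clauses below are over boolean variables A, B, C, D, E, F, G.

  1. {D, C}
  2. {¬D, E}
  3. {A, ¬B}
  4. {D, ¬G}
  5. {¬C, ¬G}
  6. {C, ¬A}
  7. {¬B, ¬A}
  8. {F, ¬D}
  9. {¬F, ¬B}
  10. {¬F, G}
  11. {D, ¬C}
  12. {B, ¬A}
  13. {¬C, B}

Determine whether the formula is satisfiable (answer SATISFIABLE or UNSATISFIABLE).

SATISFIABLE

E occurs only positively in the remaining clauses — set E = True.
Branch on A: take A = False.
  then B is forced to False.
  then C is forced to False.
  then D is forced to True.
  then F is forced to True.
  then G is forced to True.
So A = False, B = False, C = False, D = True, E = True, F = True, G = True is a satisfying assignment.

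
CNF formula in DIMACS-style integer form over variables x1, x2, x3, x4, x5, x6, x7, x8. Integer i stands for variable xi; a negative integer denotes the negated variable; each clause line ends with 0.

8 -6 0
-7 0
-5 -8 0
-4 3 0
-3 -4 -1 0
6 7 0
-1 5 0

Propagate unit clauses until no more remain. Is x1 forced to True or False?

False

(¬x7) stands alone — x7 = False.
(x7 ∨ x6): since x7 = False, the clause reduces to (x6). x6 = True.
In (¬x6 ∨ x8), ¬x6 is now false; x8 must hold, so x8 = True.
(¬x8 ∨ ¬x5) with x8 = True leaves only ¬x5, so x5 = False.
(¬x1 ∨ x5) with x5 = False leaves only ¬x1, so x1 = False.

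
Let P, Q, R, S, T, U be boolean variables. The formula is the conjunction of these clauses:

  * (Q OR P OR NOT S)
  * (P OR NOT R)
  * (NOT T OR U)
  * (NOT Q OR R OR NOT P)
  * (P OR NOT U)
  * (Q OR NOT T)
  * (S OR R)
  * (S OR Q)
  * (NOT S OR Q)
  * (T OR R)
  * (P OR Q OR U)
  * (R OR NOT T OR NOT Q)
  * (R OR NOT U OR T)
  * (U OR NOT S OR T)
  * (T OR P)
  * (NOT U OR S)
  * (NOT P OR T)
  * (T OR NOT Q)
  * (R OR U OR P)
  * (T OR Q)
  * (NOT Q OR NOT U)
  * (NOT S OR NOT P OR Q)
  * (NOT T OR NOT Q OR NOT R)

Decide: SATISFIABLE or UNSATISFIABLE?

Q = True:
  propagation gives T=True, U=True; an empty clause results — contradiction.
Q = False:
  propagation gives T=False; an empty clause results — contradiction.
Every branch closes, so no satisfying assignment exists.

UNSATISFIABLE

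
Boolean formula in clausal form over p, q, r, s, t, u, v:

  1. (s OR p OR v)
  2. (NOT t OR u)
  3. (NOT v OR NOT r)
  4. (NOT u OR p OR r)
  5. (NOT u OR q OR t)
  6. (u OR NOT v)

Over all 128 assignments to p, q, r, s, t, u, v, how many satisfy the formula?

33

Case analysis on u and v:
  u=T, v=T: s free; 3 ways for (p,q,r,t) × 2^1 = 6.
  u=T, v=F: 15 of the 32 assignments to (p,q,r,s,t) work.
  u=F, v=T: a clause becomes empty — 0.
  u=F, v=F: q, r free; 3 ways for (p,s,t) × 2^2 = 12.
Total: 6 + 15 + 0 + 12 = 33.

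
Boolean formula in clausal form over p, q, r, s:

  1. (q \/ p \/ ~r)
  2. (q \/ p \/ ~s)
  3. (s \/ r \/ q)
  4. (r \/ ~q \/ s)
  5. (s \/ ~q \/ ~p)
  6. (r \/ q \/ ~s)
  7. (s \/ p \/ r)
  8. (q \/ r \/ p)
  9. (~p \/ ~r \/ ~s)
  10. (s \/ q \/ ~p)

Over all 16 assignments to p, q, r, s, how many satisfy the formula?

4

The models are:
  p=0 q=1 r=0 s=1
  p=0 q=1 r=1 s=0
  p=0 q=1 r=1 s=1
  p=1 q=1 r=0 s=1
Count: 4.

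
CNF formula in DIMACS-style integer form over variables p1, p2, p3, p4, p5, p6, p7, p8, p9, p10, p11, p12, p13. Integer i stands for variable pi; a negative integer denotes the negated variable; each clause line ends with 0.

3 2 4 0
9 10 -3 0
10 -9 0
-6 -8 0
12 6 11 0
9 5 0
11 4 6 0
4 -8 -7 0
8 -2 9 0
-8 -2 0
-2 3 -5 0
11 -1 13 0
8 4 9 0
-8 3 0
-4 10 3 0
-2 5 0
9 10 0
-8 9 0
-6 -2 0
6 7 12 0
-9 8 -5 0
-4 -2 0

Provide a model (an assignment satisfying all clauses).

p1 = False, p2 = False, p3 = False, p4 = True, p5 = False, p6 = True, p7 = True, p8 = False, p9 = True, p10 = True, p11 = False, p12 = True, p13 = True

Check each clause:
  1. (p4 | p2 | p3) — p4 is true.
  2. (p9 | ~p3 | p10) — p9 is true.
  3. (~p9 | p10) — p10 is true.
  4. (~p8 | ~p6) — ~p8 is true.
  5. (p6 | p11 | p12) — p12 is true.
  6. (p9 | p5) — p9 is true.
  7. (p11 | p4 | p6) — p4 is true.
  8. (~p8 | ~p7 | p4) — ~p8 is true.
  9. (p8 | ~p2 | p9) — p9 is true.
  10. (~p2 | ~p8) — ~p8 is true.
  11. (~p2 | p3 | ~p5) — ~p5 is true.
  12. (~p1 | p11 | p13) — p13 is true.
  13. (p9 | p8 | p4) — p9 is true.
  14. (~p8 | p3) — ~p8 is true.
  15. (p3 | ~p4 | p10) — p10 is true.
  16. (~p2 | p5) — ~p2 is true.
  17. (p9 | p10) — p9 is true.
  18. (~p8 | p9) — ~p8 is true.
  19. (~p6 | ~p2) — ~p2 is true.
  20. (p7 | p12 | p6) — p12 is true.
  21. (~p9 | p8 | ~p5) — ~p5 is true.
  22. (~p4 | ~p2) — ~p2 is true.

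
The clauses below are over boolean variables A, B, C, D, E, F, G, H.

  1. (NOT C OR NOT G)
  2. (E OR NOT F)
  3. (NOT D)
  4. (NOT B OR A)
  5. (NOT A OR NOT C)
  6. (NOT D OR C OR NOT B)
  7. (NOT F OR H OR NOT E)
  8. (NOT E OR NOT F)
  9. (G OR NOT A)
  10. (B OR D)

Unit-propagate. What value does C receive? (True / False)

False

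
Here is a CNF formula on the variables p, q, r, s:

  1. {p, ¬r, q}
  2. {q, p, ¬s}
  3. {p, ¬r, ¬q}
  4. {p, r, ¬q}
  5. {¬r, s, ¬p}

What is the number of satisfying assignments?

7

Satisfying assignments:
  p=F q=F r=F s=F
  p=T q=F r=F s=F
  p=T q=F r=F s=T
  p=T q=F r=T s=T
  p=T q=T r=F s=F
  p=T q=T r=F s=T
  p=T q=T r=T s=T
Count: 7.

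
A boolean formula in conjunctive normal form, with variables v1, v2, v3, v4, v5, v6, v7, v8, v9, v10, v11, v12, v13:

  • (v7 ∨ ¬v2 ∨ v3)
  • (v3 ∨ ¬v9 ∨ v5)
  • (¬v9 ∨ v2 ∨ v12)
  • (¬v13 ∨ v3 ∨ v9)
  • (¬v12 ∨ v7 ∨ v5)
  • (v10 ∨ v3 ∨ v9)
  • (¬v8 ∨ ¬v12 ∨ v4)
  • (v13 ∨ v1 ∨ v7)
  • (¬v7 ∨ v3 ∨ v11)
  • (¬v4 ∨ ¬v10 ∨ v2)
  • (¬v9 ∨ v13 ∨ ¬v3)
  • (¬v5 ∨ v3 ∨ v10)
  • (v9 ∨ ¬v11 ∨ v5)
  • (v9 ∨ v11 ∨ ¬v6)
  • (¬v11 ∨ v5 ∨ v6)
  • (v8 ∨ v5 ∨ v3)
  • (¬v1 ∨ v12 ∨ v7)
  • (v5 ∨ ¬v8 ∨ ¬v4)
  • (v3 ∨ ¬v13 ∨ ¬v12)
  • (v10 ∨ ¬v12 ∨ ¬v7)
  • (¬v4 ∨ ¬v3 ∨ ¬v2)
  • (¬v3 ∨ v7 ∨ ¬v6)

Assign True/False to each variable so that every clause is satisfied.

Try v1 = False.
The remaining clauses are satisfied by v2 = True, v3 = False, v4 = False, v5 = True, v6 = True, v7 = True, v8 = True, v9 = True, v10 = True, v11 = True, v12 = False, v13 = True.

v1=F, v2=T, v3=F, v4=F, v5=T, v6=T, v7=T, v8=T, v9=T, v10=T, v11=T, v12=F, v13=T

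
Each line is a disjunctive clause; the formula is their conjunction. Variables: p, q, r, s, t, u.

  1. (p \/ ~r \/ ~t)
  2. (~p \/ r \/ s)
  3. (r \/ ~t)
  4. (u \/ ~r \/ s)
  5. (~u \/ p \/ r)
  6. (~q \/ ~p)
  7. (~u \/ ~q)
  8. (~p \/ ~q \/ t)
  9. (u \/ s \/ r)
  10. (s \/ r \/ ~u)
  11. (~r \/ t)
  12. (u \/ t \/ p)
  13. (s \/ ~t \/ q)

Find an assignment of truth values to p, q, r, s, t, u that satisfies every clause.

p=True, q=False, r=False, s=True, t=False, u=False

Pure literal: s appears only positively; assign s = True.
Set p = True and propagate.
  then q is forced to False.
Set r = False and propagate.
  then t is forced to False.
u is now unconstrained; take u = False.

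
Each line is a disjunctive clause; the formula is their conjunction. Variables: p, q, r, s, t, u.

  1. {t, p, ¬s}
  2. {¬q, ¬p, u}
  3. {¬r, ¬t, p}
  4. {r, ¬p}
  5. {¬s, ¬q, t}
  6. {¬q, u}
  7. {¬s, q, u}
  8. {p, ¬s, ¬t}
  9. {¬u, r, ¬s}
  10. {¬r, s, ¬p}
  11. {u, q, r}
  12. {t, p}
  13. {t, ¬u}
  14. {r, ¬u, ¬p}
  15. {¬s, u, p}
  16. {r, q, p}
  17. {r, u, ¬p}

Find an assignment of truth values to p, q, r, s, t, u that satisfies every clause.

p = False, q = True, r = False, s = False, t = True, u = True

Branch on p: take p = False.
  then t is forced to True.
  then r is forced to False.
  then s is forced to False.
  then q is forced to True.
  then u is forced to True.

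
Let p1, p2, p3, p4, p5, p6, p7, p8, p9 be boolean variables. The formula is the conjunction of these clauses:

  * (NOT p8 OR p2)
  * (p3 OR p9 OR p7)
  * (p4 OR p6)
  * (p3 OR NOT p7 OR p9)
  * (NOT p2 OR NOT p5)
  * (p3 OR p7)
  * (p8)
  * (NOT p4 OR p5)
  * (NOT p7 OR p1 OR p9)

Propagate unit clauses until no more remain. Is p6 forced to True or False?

(p8) is a unit clause: p8 = True.
(p2 OR NOT p8): since p8 = True, the clause reduces to (p2). p2 = True.
(NOT p5 OR NOT p2): since p2 = True, the clause reduces to (NOT p5). p5 = False.
In (p5 OR NOT p4), p5 is now false; NOT p4 must hold, so p4 = False.
From (p6 OR p4) and p4 = False: p6 = True.

True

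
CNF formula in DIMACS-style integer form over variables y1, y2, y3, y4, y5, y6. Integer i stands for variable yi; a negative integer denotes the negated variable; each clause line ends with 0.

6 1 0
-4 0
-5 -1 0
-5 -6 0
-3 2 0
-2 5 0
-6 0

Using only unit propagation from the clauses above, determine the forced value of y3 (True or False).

Unit clause (~y4) sets y4 = False.
(~y6) stands alone — y6 = False.
From (y6 | y1) and y6 = False: y1 = True.
(~y5 | ~y1): since y1 = True, the clause reduces to (~y5). y5 = False.
(y5 | ~y2): since y5 = False, the clause reduces to (~y2). y2 = False.
(~y3 | y2): since y2 = False, the clause reduces to (~y3). y3 = False.

False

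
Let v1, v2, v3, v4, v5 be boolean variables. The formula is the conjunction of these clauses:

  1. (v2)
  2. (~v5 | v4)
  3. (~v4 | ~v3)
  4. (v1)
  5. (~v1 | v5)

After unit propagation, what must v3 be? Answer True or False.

(v2) is a unit clause: v2 = True.
(v1) is a unit clause: v1 = True.
In (v5 | ~v1), ~v1 is now false; v5 must hold, so v5 = True.
(~v5 | v4) with v5 = True leaves only v4, so v4 = True.
(~v4 | ~v3) with v4 = True leaves only ~v3, so v3 = False.

False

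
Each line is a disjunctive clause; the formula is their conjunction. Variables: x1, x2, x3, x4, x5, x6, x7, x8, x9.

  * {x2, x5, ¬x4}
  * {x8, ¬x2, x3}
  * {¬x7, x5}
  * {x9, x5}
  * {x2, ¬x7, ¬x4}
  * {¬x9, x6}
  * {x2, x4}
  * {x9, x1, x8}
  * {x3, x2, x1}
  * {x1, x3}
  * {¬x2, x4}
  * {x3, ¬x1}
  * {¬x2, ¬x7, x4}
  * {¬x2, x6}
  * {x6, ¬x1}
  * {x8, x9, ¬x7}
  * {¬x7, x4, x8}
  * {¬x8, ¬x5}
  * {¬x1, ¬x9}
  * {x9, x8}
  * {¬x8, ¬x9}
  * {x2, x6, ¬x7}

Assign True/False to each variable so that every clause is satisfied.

x1=F, x2=T, x3=T, x4=T, x5=T, x6=T, x7=T, x8=F, x9=T

Check each clause:
  1. {x5, ¬x4, x2} — x2 is true.
  2. {¬x2, x8, x3} — x3 is true.
  3. {¬x7, x5} — x5 is true.
  4. {x5, x9} — x9 is true.
  5. {¬x7, ¬x4, x2} — x2 is true.
  6. {x6, ¬x9} — x6 is true.
  7. {x2, x4} — x2 is true.
  8. {x1, x8, x9} — x9 is true.
  9. {x2, x1, x3} — x2 is true.
  10. {x3, x1} — x3 is true.
  11. {¬x2, x4} — x4 is true.
  12. {x3, ¬x1} — x3 is true.
  13. {¬x2, ¬x7, x4} — x4 is true.
  14. {¬x2, x6} — x6 is true.
  15. {x6, ¬x1} — ¬x1 is true.
  16. {x8, x9, ¬x7} — x9 is true.
  17. {¬x7, x8, x4} — x4 is true.
  18. {¬x8, ¬x5} — ¬x8 is true.
  19. {¬x9, ¬x1} — ¬x1 is true.
  20. {x8, x9} — x9 is true.
  21. {¬x9, ¬x8} — ¬x8 is true.
  22. {¬x7, x2, x6} — x2 is true.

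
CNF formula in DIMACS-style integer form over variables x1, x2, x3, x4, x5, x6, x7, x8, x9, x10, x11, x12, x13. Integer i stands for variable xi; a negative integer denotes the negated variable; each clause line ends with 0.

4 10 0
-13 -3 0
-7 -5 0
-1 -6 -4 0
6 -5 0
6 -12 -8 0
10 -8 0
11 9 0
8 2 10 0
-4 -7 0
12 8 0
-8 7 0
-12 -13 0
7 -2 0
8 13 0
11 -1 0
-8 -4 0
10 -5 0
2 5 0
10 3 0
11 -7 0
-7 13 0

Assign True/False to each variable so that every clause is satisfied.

x1 = F, x2 = T, x3 = F, x4 = F, x5 = F, x6 = F, x7 = T, x8 = T, x9 = T, x10 = T, x11 = T, x12 = F, x13 = T

Check each clause:
  1. {x4, x10} — x10 is true.
  2. {¬x13, ¬x3} — ¬x3 is true.
  3. {¬x5, ¬x7} — ¬x5 is true.
  4. {¬x1, ¬x4, ¬x6} — ¬x6 is true.
  5. {x6, ¬x5} — ¬x5 is true.
  6. {x6, ¬x12, ¬x8} — ¬x12 is true.
  7. {x10, ¬x8} — x10 is true.
  8. {x9, x11} — x9 is true.
  9. {x8, x2, x10} — x8 is true.
  10. {¬x4, ¬x7} — ¬x4 is true.
  11. {x12, x8} — x8 is true.
  12. {x7, ¬x8} — x7 is true.
  13. {¬x12, ¬x13} — ¬x12 is true.
  14. {x7, ¬x2} — x7 is true.
  15. {x8, x13} — x8 is true.
  16. {x11, ¬x1} — x11 is true.
  17. {¬x4, ¬x8} — ¬x4 is true.
  18. {¬x5, x10} — x10 is true.
  19. {x5, x2} — x2 is true.
  20. {x10, x3} — x10 is true.
  21. {x11, ¬x7} — x11 is true.
  22. {¬x7, x13} — x13 is true.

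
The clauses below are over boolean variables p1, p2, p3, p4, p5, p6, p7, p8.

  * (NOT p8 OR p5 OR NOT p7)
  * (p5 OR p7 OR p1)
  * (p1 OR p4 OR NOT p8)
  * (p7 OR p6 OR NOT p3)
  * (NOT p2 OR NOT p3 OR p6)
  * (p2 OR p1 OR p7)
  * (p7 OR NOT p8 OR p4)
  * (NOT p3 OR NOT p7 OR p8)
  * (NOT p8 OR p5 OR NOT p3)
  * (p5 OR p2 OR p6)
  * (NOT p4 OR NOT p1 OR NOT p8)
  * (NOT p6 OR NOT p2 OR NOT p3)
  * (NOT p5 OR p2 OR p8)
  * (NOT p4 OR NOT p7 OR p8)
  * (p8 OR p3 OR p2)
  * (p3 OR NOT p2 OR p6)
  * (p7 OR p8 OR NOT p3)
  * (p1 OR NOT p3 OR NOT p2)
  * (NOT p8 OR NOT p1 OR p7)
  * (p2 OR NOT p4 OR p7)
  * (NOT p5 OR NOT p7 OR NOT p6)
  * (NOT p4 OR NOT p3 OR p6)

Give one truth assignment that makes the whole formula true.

p1=F, p2=T, p3=F, p4=T, p5=T, p6=T, p7=F, p8=F

Check each clause:
  1. (p5 OR NOT p8 OR NOT p7) — NOT p8 is true.
  2. (p7 OR p1 OR p5) — p5 is true.
  3. (p1 OR p4 OR NOT p8) — NOT p8 is true.
  4. (p7 OR NOT p3 OR p6) — NOT p3 is true.
  5. (p6 OR NOT p2 OR NOT p3) — NOT p3 is true.
  6. (p1 OR p2 OR p7) — p2 is true.
  7. (p4 OR NOT p8 OR p7) — NOT p8 is true.
  8. (p8 OR NOT p3 OR NOT p7) — NOT p7 is true.
  9. (NOT p3 OR p5 OR NOT p8) — NOT p8 is true.
  10. (p2 OR p6 OR p5) — p2 is true.
  11. (NOT p1 OR NOT p8 OR NOT p4) — NOT p8 is true.
  12. (NOT p2 OR NOT p3 OR NOT p6) — NOT p3 is true.
  13. (p8 OR p2 OR NOT p5) — p2 is true.
  14. (NOT p7 OR NOT p4 OR p8) — NOT p7 is true.
  15. (p3 OR p8 OR p2) — p2 is true.
  16. (p6 OR p3 OR NOT p2) — p6 is true.
  17. (p8 OR p7 OR NOT p3) — NOT p3 is true.
  18. (p1 OR NOT p3 OR NOT p2) — NOT p3 is true.
  19. (NOT p1 OR NOT p8 OR p7) — NOT p8 is true.
  20. (p2 OR p7 OR NOT p4) — p2 is true.
  21. (NOT p7 OR NOT p6 OR NOT p5) — NOT p7 is true.
  22. (NOT p4 OR NOT p3 OR p6) — NOT p3 is true.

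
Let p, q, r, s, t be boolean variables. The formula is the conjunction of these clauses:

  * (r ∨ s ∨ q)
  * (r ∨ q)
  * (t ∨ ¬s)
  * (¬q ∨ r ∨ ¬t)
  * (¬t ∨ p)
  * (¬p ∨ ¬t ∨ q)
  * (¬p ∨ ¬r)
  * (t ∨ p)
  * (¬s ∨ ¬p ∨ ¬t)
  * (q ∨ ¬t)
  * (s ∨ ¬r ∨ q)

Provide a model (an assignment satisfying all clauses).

p=True, q=True, r=False, s=False, t=False

Try p = True.
  then r is forced to False.
  then q is forced to True.
  then t is forced to False.
  then s is forced to False.
Every clause has at least one true literal under this assignment.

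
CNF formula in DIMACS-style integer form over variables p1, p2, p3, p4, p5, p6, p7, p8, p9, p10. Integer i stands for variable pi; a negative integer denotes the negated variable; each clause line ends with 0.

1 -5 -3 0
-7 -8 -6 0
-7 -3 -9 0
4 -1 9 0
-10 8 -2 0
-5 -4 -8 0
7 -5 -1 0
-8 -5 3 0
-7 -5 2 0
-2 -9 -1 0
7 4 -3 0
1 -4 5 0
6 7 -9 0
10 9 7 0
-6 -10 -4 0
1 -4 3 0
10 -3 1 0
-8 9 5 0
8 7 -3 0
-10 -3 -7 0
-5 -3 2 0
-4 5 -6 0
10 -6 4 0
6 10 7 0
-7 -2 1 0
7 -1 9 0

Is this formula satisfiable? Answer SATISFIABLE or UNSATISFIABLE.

Set p1 = True and propagate.
Try p2 = False.
The remaining clauses are satisfied by p3 = False, p4 = False, p5 = False, p6 = False, p7 = True, p8 = False, p9 = True, p10 = True.
So p1 = 1  p2 = 0  p3 = 0  p4 = 0  p5 = 0  p6 = 0  p7 = 1  p8 = 0  p9 = 1  p10 = 1 is a satisfying assignment.

SATISFIABLE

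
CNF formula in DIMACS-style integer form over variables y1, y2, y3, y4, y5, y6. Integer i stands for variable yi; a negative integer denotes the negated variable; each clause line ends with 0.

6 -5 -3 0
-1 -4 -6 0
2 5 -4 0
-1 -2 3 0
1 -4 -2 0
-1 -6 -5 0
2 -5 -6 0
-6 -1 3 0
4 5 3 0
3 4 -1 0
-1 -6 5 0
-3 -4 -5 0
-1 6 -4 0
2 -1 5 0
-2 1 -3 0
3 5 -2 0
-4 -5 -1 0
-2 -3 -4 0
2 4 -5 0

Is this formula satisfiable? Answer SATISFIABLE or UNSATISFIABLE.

Try y1 = True.
Set y2 = True and propagate.
  then y3 is forced to True.
  then y4 is forced to False.
Branch on y5: take y5 = False.
  then y6 is forced to False.
So y1=T, y2=T, y3=T, y4=F, y5=F, y6=F is a satisfying assignment.

SATISFIABLE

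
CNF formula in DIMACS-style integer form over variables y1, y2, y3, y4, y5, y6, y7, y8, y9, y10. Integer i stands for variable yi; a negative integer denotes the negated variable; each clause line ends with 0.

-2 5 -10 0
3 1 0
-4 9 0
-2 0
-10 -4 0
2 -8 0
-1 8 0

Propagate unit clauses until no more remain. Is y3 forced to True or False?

(NOT y2) is a unit clause: y2 = False.
From (NOT y8 OR y2) and y2 = False: y8 = False.
In (NOT y1 OR y8), y8 is now false; NOT y1 must hold, so y1 = False.
(y3 OR y1) with y1 = False leaves only y3, so y3 = True.

True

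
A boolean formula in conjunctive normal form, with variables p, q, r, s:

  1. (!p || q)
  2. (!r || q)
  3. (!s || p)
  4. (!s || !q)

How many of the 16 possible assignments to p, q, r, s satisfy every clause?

The models are:
  p=0 q=0 r=0 s=0
  p=0 q=1 r=0 s=0
  p=0 q=1 r=1 s=0
  p=1 q=1 r=0 s=0
  p=1 q=1 r=1 s=0
Count: 5.

5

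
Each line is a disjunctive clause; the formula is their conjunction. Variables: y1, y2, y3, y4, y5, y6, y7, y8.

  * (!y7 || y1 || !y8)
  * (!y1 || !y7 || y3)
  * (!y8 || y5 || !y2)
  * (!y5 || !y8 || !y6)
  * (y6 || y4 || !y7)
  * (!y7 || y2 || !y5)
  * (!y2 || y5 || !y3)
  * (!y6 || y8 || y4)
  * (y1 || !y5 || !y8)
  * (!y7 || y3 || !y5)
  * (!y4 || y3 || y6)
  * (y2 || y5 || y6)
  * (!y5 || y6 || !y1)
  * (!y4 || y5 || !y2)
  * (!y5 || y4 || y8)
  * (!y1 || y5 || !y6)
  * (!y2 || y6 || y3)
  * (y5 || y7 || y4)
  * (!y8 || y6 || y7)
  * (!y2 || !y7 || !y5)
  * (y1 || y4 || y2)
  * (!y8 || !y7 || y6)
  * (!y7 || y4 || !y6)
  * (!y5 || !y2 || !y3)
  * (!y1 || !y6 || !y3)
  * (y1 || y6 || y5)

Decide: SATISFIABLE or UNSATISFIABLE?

Try y1 = False.
Try y2 = False.
  then y4 is forced to True.
Try y3 = True.
For the remaining variables, y5 = True, y6 = True, y7 = False, y8 = False works.
So y1 = False  y2 = False  y3 = True  y4 = True  y5 = True  y6 = True  y7 = False  y8 = False is a satisfying assignment.

SATISFIABLE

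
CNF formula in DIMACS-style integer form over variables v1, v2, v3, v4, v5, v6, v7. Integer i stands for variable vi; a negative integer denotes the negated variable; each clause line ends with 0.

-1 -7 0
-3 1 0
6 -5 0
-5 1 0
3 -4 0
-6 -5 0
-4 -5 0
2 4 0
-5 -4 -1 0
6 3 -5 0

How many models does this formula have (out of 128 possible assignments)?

Split on v5, then v1.
  v5=1, v1=1: a clause becomes empty — 0.
  v5=1, v1=0: a clause becomes empty — 0.
  v5=0, v1=1: v6 free; 4 ways for (v2,v3,v4,v7) × 2^1 = 8.
  v5=0, v1=0: remaining (v2,v3,v4,v6,v7) ∈ {(1,0,0,0,0); (1,0,0,0,1); (1,0,0,1,0); (1,0,0,1,1)} — 4.
Total: 0 + 0 + 8 + 4 = 12.

12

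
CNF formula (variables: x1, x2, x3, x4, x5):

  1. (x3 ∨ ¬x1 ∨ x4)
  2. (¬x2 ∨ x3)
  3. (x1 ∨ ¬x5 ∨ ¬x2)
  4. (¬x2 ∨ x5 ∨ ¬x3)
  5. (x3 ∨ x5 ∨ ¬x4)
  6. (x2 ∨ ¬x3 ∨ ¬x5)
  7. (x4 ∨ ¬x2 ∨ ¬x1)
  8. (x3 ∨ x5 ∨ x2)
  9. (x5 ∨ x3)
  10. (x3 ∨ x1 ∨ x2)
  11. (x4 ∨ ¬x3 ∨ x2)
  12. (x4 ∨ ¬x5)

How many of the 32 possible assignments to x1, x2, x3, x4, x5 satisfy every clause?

The models are:
  x1=0 x2=0 x3=1 x4=1 x5=0
  x1=1 x2=0 x3=0 x4=1 x5=1
  x1=1 x2=0 x3=1 x4=1 x5=0
  x1=1 x2=1 x3=1 x4=1 x5=1
That's 4 in total.

4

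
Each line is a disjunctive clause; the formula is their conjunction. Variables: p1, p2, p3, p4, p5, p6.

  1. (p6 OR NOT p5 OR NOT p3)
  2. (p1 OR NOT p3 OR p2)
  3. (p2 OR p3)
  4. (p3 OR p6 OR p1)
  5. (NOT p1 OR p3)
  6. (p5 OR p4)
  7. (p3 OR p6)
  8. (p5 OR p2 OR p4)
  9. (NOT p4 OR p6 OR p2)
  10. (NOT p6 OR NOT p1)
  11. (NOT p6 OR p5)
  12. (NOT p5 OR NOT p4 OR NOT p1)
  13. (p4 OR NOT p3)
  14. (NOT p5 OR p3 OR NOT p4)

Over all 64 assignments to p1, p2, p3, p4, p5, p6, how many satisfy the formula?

Satisfying assignments:
  p1=0 p2=1 p3=0 p4=0 p5=1 p6=1
  p1=0 p2=1 p3=1 p4=1 p5=0 p6=0
  p1=0 p2=1 p3=1 p4=1 p5=1 p6=1
  p1=1 p2=1 p3=1 p4=1 p5=0 p6=0
That's 4 in total.

4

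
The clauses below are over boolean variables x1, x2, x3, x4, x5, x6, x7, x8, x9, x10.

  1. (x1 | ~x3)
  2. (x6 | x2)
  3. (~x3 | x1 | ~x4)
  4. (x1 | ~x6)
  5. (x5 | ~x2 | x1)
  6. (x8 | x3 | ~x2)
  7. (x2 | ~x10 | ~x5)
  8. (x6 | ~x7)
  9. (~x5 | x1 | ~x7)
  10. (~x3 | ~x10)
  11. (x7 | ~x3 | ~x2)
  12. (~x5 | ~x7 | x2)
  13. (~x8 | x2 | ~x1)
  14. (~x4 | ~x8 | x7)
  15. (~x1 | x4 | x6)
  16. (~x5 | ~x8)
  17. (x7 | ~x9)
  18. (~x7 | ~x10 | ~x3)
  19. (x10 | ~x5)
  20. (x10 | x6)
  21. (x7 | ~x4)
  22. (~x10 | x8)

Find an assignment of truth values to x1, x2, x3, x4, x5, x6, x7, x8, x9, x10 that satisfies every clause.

Pure literal: x9 appears only negated; assign x9 = False.
Branch on x1: take x1 = True.
Set x2 = True and propagate.
For the remaining variables, x3 = False, x4 = False, x5 = False, x6 = True, x7 = False, x8 = True, x10 = False works.
Check each clause:
  1. (~x3 | x1) — x1 is true.
  2. (x2 | x6) — x2 is true.
  3. (x1 | ~x4 | ~x3) — x1 is true.
  4. (x1 | ~x6) — x1 is true.
  5. (x1 | x5 | ~x2) — x1 is true.
  6. (x8 | ~x2 | x3) — x8 is true.
  7. (~x5 | ~x10 | x2) — x2 is true.
  8. (x6 | ~x7) — ~x7 is true.
  9. (~x7 | x1 | ~x5) — ~x7 is true.
  10. (~x10 | ~x3) — ~x3 is true.
  11. (~x2 | x7 | ~x3) — ~x3 is true.
  12. (~x7 | x2 | ~x5) — ~x7 is true.
  13. (x2 | ~x8 | ~x1) — x2 is true.
  14. (~x4 | x7 | ~x8) — ~x4 is true.
  15. (x6 | x4 | ~x1) — x6 is true.
  16. (~x5 | ~x8) — ~x5 is true.
  17. (x7 | ~x9) — ~x9 is true.
  18. (~x7 | ~x10 | ~x3) — ~x7 is true.
  19. (x10 | ~x5) — ~x5 is true.
  20. (x6 | x10) — x6 is true.
  21. (~x4 | x7) — ~x4 is true.
  22. (x8 | ~x10) — x8 is true.

x1=T, x2=T, x3=F, x4=F, x5=F, x6=T, x7=F, x8=T, x9=F, x10=F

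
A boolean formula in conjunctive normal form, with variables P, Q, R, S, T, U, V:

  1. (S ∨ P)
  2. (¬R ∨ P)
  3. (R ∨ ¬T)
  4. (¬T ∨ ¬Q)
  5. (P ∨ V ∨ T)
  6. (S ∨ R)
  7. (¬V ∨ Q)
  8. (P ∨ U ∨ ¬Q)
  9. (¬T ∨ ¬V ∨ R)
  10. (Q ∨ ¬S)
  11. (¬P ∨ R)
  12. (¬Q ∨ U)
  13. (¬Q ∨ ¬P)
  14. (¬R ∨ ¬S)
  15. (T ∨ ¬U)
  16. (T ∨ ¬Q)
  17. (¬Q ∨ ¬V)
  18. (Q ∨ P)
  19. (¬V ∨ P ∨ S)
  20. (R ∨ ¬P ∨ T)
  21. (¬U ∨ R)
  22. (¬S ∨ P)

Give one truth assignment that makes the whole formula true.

P = T  Q = F  R = T  S = F  T = T  U = T  V = F

Check each clause:
  1. (S ∨ P) — P is true.
  2. (¬R ∨ P) — P is true.
  3. (R ∨ ¬T) — R is true.
  4. (¬Q ∨ ¬T) — ¬Q is true.
  5. (V ∨ T ∨ P) — P is true.
  6. (S ∨ R) — R is true.
  7. (Q ∨ ¬V) — ¬V is true.
  8. (¬Q ∨ P ∨ U) — P is true.
  9. (¬T ∨ R ∨ ¬V) — ¬V is true.
  10. (Q ∨ ¬S) — ¬S is true.
  11. (¬P ∨ R) — R is true.
  12. (¬Q ∨ U) — U is true.
  13. (¬P ∨ ¬Q) — ¬Q is true.
  14. (¬R ∨ ¬S) — ¬S is true.
  15. (¬U ∨ T) — T is true.
  16. (T ∨ ¬Q) — T is true.
  17. (¬Q ∨ ¬V) — ¬V is true.
  18. (P ∨ Q) — P is true.
  19. (S ∨ ¬V ∨ P) — ¬V is true.
  20. (R ∨ ¬P ∨ T) — R is true.
  21. (¬U ∨ R) — R is true.
  22. (P ∨ ¬S) — P is true.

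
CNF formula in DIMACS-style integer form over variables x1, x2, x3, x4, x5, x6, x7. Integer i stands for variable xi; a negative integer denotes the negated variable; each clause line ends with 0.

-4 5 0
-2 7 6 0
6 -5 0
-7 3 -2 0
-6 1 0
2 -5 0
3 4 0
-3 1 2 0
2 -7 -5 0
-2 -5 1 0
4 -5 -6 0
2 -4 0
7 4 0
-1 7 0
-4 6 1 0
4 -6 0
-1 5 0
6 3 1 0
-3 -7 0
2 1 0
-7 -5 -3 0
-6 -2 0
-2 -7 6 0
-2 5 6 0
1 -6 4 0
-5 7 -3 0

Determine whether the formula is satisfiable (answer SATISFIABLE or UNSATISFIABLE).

UNSATISFIABLE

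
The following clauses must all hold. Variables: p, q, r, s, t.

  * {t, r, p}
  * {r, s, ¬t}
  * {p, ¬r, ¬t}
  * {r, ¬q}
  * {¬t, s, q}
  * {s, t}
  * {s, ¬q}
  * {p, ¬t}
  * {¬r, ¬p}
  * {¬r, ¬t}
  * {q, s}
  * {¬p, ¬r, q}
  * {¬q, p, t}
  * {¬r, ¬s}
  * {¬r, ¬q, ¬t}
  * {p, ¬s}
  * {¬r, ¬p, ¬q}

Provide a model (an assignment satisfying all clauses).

p=True, q=False, r=False, s=True, t=False

Check each clause:
  1. {t, r, p} — p is true.
  2. {¬t, r, s} — ¬t is true.
  3. {¬r, ¬t, p} — p is true.
  4. {¬q, r} — ¬q is true.
  5. {q, s, ¬t} — ¬t is true.
  6. {s, t} — s is true.
  7. {¬q, s} — s is true.
  8. {¬t, p} — p is true.
  9. {¬p, ¬r} — ¬r is true.
  10. {¬r, ¬t} — ¬t is true.
  11. {q, s} — s is true.
  12. {q, ¬p, ¬r} — ¬r is true.
  13. {t, ¬q, p} — p is true.
  14. {¬s, ¬r} — ¬r is true.
  15. {¬q, ¬r, ¬t} — ¬t is true.
  16. {¬s, p} — p is true.
  17. {¬p, ¬r, ¬q} — ¬r is true.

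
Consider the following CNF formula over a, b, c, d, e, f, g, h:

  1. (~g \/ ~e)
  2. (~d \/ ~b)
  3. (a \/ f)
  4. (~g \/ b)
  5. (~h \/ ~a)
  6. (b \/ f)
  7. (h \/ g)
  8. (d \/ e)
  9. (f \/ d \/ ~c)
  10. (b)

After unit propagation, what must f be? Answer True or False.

Unit clause (b) sets b = True.
From (~d \/ ~b) and b = True: d = False.
In (e \/ d), d is now false; e must hold, so e = True.
(~g \/ ~e): since e = True, the clause reduces to (~g). g = False.
(h \/ g) with g = False leaves only h, so h = True.
(~a \/ ~h): since h = True, the clause reduces to (~a). a = False.
In (a \/ f), a is now false; f must hold, so f = True.

True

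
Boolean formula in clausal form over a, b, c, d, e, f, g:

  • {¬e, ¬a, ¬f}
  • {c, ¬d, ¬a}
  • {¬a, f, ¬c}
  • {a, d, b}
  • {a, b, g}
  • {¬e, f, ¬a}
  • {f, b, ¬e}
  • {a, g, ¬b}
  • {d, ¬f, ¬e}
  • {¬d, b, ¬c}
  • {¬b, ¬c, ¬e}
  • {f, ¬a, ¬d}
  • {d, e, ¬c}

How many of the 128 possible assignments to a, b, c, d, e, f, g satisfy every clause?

22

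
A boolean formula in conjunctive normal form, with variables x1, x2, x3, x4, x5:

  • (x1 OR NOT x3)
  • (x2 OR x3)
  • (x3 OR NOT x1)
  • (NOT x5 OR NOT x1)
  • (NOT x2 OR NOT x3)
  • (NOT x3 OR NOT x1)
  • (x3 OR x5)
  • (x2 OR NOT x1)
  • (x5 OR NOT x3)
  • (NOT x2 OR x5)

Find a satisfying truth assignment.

x1 = F, x2 = T, x3 = F, x4 = T, x5 = T

Check each clause:
  1. (x1 OR NOT x3) — NOT x3 is true.
  2. (x2 OR x3) — x2 is true.
  3. (NOT x1 OR x3) — NOT x1 is true.
  4. (NOT x1 OR NOT x5) — NOT x1 is true.
  5. (NOT x2 OR NOT x3) — NOT x3 is true.
  6. (NOT x1 OR NOT x3) — NOT x3 is true.
  7. (x5 OR x3) — x5 is true.
  8. (NOT x1 OR x2) — x2 is true.
  9. (x5 OR NOT x3) — x5 is true.
  10. (NOT x2 OR x5) — x5 is true.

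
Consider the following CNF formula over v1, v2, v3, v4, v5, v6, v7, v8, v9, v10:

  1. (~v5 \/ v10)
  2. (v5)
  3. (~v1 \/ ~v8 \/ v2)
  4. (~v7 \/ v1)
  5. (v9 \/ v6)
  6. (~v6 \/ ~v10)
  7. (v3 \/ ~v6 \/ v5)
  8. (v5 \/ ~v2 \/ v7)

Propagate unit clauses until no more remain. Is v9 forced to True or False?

True

(v5) stands alone — v5 = True.
(~v5 \/ v10): since v5 = True, the clause reduces to (v10). v10 = True.
(~v6 \/ ~v10) with v10 = True leaves only ~v6, so v6 = False.
(v6 \/ v9): since v6 = False, the clause reduces to (v9). v9 = True.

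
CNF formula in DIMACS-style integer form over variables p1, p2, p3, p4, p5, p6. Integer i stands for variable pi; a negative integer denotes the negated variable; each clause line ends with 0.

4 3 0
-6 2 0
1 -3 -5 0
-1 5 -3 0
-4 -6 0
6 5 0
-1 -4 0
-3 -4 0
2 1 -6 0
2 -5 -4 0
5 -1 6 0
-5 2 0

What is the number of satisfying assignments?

4

The models are:
  p1=0 p2=1 p3=0 p4=1 p5=1 p6=0
  p1=0 p2=1 p3=1 p4=0 p5=0 p6=1
  p1=1 p2=1 p3=1 p4=0 p5=1 p6=0
  p1=1 p2=1 p3=1 p4=0 p5=1 p6=1
That's 4 in total.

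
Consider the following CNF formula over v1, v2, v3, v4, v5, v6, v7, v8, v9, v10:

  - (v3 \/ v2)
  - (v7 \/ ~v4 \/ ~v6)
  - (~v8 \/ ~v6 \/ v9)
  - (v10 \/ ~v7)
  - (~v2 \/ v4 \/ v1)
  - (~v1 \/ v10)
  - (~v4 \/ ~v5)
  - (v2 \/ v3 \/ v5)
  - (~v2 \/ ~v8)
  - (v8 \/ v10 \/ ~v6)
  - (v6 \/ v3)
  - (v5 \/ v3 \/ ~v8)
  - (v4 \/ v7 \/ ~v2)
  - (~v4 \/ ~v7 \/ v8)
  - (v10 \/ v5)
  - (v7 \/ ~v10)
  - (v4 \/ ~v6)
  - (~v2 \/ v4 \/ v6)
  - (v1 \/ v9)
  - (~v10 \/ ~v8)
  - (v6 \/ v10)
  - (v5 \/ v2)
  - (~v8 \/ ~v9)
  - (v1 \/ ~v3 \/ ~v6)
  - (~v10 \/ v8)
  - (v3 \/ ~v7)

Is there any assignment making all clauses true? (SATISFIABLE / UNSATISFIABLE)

v6 = True:
  propagation gives v4=True, v7=True, v10=True, v5=False; an empty clause results — contradiction.
v6 = False:
  propagation gives v3=True, v10=True, v7=True, v8=False; an empty clause results — contradiction.
Every branch closes, so no satisfying assignment exists.

UNSATISFIABLE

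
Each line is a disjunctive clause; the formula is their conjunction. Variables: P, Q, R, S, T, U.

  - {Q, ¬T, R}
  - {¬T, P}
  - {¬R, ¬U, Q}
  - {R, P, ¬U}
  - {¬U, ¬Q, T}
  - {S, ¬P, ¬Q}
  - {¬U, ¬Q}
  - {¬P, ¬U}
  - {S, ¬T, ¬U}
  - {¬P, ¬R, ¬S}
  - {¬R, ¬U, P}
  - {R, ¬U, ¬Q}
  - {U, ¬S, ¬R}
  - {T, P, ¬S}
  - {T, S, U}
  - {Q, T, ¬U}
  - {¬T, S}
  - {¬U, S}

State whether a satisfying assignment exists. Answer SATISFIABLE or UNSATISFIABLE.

SATISFIABLE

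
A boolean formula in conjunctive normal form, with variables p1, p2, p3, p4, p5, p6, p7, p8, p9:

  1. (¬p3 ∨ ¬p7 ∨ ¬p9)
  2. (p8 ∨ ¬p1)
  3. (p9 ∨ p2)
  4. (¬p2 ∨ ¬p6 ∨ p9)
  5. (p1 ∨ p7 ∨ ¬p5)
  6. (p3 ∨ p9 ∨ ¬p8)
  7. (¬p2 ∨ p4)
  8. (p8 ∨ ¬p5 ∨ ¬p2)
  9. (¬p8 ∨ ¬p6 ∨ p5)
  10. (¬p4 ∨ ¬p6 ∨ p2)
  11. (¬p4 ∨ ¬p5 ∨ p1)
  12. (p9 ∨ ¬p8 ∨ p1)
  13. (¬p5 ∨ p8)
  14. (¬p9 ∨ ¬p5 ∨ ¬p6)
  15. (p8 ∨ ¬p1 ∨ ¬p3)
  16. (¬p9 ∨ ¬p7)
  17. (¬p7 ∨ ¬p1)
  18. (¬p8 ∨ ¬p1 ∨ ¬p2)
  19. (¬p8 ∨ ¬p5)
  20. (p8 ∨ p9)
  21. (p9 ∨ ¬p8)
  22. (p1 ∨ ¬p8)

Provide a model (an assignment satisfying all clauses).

p1 = False, p2 = False, p3 = False, p4 = True, p5 = False, p6 = False, p7 = False, p8 = False, p9 = True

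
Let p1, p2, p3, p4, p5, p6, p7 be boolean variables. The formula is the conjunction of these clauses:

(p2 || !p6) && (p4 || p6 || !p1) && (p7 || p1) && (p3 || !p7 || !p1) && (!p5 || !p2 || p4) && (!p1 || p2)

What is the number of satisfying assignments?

35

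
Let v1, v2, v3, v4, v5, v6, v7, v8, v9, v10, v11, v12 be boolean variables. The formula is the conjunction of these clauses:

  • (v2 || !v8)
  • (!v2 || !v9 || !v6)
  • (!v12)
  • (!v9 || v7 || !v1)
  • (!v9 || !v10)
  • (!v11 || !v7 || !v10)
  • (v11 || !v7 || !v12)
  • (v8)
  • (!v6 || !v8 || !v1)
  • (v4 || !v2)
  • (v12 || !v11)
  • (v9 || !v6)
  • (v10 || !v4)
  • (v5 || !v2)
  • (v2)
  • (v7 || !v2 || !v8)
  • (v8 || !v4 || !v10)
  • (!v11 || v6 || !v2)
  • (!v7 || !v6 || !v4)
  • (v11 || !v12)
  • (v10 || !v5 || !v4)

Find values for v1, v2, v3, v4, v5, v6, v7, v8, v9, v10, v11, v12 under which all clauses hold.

v1=True, v2=True, v3=False, v4=True, v5=True, v6=False, v7=True, v8=True, v9=False, v10=True, v11=False, v12=False

Check each clause:
  1. (!v8 || v2) — v2 is true.
  2. (!v6 || !v9 || !v2) — !v6 is true.
  3. (!v12) — !v12 is true.
  4. (!v9 || !v1 || v7) — !v9 is true.
  5. (!v10 || !v9) — !v9 is true.
  6. (!v10 || !v7 || !v11) — !v11 is true.
  7. (!v7 || v11 || !v12) — !v12 is true.
  8. (v8) — v8 is true.
  9. (!v6 || !v1 || !v8) — !v6 is true.
  10. (v4 || !v2) — v4 is true.
  11. (!v11 || v12) — !v11 is true.
  12. (v9 || !v6) — !v6 is true.
  13. (v10 || !v4) — v10 is true.
  14. (!v2 || v5) — v5 is true.
  15. (v2) — v2 is true.
  16. (v7 || !v2 || !v8) — v7 is true.
  17. (!v10 || v8 || !v4) — v8 is true.
  18. (v6 || !v11 || !v2) — !v11 is true.
  19. (!v4 || !v7 || !v6) — !v6 is true.
  20. (v11 || !v12) — !v12 is true.
  21. (!v4 || !v5 || v10) — v10 is true.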